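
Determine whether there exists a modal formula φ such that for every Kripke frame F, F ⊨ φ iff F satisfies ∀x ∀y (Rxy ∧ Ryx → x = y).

If a class were modally definable it would be closed under surjective bounded morphisms (Goldblatt–Thomason).
The 8-cycle (worlds a,b,c,d,e,f,g,h with a→b→c→d→e→f→g→h→a) is antisymmetric. Sending even-indexed worlds to s and odd-indexed worlds to t is a surjective bounded morphism onto the two-world frame with s↔t, which is not antisymmetric.
So the class is not modally definable.

Not modally definable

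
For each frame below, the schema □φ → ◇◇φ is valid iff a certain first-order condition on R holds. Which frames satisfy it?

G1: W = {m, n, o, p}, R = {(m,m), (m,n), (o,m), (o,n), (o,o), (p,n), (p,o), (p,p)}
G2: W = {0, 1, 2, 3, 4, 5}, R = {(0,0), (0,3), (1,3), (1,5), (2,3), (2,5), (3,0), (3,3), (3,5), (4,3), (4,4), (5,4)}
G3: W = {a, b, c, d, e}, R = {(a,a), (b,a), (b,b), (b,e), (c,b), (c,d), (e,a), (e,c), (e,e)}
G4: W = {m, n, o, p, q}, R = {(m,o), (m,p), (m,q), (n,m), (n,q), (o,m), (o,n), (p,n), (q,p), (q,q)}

The schema corresponds to a generalized confluence (Geach) condition: ∀x ∃w (xRw ∧ xR²w).
G1: fails — at n but no w with nRw and nR²w.
G2: satisfies the condition.
G3: fails — at d but no w with dRw and dR²w.
G4: fails — at p but no w with pRw and pR²w.

G2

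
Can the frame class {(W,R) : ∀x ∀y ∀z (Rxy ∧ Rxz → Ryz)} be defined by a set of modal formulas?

Yes: it is the Euclidean property, defined by the 5 schema ◇r → □◇r.
Suppose ◇r→□◇r is valid. Take Rxy, Rxz and set V(r)={y}. Then ◇r at x, so □◇r at x, so ◇r at z, so some w with Rzw has r; w=y, i.e. Rzy. By symmetry of the argument, Ryz.

Definable; ◇r → □◇r defines it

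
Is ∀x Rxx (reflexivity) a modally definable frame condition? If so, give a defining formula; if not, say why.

The condition is reflexivity. A defining modal formula is □p → p.
Suppose □p→p is valid. At any x set V(p)={w : Rxw}. Then □p holds at x, so p holds at x, i.e. Rxx.

Yes — defined by □p → p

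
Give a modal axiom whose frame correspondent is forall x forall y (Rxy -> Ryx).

This is symmetry; the standard corresponding axiom is B: r → □◇r.

r → □◇r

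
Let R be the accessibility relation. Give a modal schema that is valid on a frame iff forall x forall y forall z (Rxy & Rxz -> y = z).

This is partial functionality; the standard corresponding axiom is CD: ◇ψ → □ψ.

◇ψ → □ψ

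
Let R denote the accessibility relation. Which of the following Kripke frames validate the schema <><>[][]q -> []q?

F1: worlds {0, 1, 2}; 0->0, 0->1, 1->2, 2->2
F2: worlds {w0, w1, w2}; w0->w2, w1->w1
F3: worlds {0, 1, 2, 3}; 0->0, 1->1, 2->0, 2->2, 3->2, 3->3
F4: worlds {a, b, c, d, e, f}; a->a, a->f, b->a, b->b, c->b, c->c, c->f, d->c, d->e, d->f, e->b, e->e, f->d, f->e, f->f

The schema corresponds to a generalized confluence (Geach) condition: forall x forall y forall z ((x R^2 y & xRz) -> exists w (y R^2 w & z = w)).
F1: fails — 0R²1, 0R0 but no w with 1R²w and 0=w.
F2: satisfies the condition.
F3: fails — 2R²0, 2R2 but no w with 0R²w and 2=w.
F4: fails — aR²d, aRa but no w with dR²w and a=w.
Valid on: F2.

F2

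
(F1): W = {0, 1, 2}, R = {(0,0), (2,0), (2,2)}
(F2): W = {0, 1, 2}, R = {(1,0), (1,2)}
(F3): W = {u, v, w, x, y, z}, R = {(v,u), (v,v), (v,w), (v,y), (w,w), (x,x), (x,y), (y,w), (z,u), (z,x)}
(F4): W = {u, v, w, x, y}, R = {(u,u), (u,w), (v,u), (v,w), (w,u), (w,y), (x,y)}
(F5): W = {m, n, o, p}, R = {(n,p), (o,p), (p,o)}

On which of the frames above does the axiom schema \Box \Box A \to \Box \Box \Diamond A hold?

(F1), (F2)

The schema corresponds to a generalized confluence (Geach) condition: \forall x \forall z (x R^2 z \to \exists w (x R^2 w \wedge zRw)).
(F1): holds.
(F2): holds.
(F3): fails — vR²u but no t with vR²t and uRt.
(F4): fails — uR²y but no t with uR²t and yRt.
(F5): fails — nR²o but no w with nR²w and oRw.
Valid on: (F1), (F2).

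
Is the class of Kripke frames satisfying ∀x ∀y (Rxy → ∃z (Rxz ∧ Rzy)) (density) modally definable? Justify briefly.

This is a Sahlqvist condition; the C4 axiom □□q → □q defines it.
Suppose □□q→□q is valid. Take Rxy and set V(q)={w : xR²w}. Then □□q at x, so □q at x, so q at y, i.e. ∃z(Rxz∧Rzy).

Yes — defined by □□q → □q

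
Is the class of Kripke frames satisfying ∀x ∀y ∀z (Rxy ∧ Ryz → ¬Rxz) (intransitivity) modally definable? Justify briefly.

Any modally definable frame class is closed under surjective bounded morphisms.
The 7-cycle (worlds s,t,u,v,w,x,y with s→t→u→v→w→x→y→s) is intransitive. Mapping every world to a single reflexive point • is a surjective bounded morphism; the reflexive point is not intransitive (R••∧R•• but R••).
So no modal formula (or set of formulas) defines exactly the intransitive frames.

Not definable by any modal formula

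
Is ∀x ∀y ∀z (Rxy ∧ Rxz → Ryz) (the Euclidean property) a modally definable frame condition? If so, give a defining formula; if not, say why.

Yes, by ◇r → □◇r

The condition is the Euclidean property. A defining modal formula is ◇r → □◇r.
Suppose ◇r→□◇r is valid. Take Rxy, Rxz and set V(r)={y}. Then ◇r at x, so □◇r at x, so ◇r at z, so some w with Rzw has r; w=y, i.e. Rzy. By symmetry of the argument, Ryz.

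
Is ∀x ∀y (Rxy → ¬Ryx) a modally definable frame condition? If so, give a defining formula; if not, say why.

No — not modally definable

Modal frame validity is preserved under surjective bounded morphisms.
The 5-cycle (worlds w0,w1,w2,w3,w4 with w0→w1→w2→w3→w4→w0) is asymmetric. Mapping every world to a single reflexive point • is a surjective bounded morphism, and the reflexive point is not asymmetric (R•• but asymmetry requires ¬R••).
Hence asymmetry is not modally definable.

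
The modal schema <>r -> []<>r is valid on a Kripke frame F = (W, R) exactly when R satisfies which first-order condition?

The Euclidean property

Suppose ◇r→□◇r is valid. Take Rxy, Rxz and set V(r)={y}. Then ◇r at x, so □◇r at x, so ◇r at z, so some w with Rzw has r; w=y, i.e. Rzy. By symmetry of the argument, Ryz.
Conversely, any frame satisfying forall x forall y forall z (Rxy & Rxz -> Ryz) validates the schema.
So the correspondent is the Euclidean property.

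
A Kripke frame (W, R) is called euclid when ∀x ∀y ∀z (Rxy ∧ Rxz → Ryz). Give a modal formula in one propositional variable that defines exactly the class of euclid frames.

◇s → □◇s

The condition is the Euclidean property. The 5 schema ◇s → □◇s defines it.
Suppose ◇s→□◇s is valid. Take Rxy, Rxz and set V(s)={y}. Then ◇s at x, so □◇s at x, so ◇s at z, so some w with Rzw has s; w=y, i.e. Rzy. By symmetry of the argument, Ryz.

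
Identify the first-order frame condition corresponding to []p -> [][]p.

Suppose □p→□□p is valid. Take Rxy, Ryz and set V(p)={w : Rxw}. Then □p at x, so □□p at x, so □p at y, so p at z, i.e. Rxz.

transitivity: forall x forall y forall z (Rxy & Ryz -> Rxz)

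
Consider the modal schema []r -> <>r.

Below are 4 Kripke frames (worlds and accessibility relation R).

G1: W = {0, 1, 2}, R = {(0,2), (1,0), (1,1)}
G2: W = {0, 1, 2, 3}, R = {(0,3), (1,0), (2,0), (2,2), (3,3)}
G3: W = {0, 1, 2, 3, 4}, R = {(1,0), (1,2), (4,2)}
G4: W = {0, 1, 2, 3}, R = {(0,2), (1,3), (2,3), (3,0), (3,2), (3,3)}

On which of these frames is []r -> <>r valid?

The schema corresponds to seriality: forall x exists y Rxy.
G1: fails — world 2 has no successor.
G2: satisfies the condition.
G3: fails — world 0 has no successor.
G4: satisfies the condition.

G2, G4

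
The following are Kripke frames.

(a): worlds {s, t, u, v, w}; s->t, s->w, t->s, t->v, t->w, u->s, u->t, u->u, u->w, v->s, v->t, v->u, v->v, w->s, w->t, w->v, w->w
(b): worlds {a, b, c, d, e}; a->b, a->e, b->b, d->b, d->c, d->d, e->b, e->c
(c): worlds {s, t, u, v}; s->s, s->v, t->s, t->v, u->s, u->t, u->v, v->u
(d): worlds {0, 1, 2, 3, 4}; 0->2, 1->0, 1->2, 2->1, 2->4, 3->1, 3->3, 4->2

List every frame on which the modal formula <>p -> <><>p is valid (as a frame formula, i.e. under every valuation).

This is the axiom for a generalized confluence (Geach) condition; its first-order frame correspondent is forall x forall y (xRy -> exists w (y = w & x R^2 w)).
(a): holds.
(b): fails — aRe but no w with e=w and aR²w.
(c): fails — uRt but no w with t=w and uR²w.
(d): fails — 0R2 but no w with 2=w and 0R²w.

(a)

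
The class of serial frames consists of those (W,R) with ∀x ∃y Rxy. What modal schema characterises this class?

This is seriality; the standard corresponding axiom is D: □q → ◇q.

□q → ◇q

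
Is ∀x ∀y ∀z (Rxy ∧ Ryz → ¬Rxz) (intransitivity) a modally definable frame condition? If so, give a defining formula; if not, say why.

Any modally definable frame class is closed under surjective bounded morphisms.
The 5-cycle (worlds 0,1,2,3,4 with 0→1→2→3→4→0) is intransitive. Mapping every world to a single reflexive point • is a surjective bounded morphism; the reflexive point is not intransitive (R••∧R•• but R••).
So no modal formula (or set of formulas) defines exactly the intransitive frames.

Not modally definable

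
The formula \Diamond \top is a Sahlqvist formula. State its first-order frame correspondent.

seriality: \forall x \exists y Rxy

◇⊤ holds at w iff w has a successor, so frame-validity of ◇⊤ is exactly seriality. Equivalently via □A → ◇A:
Suppose □A→◇A is valid. At any x set V(A)=W. Then □A at x, so ◇A at x, so x has a successor.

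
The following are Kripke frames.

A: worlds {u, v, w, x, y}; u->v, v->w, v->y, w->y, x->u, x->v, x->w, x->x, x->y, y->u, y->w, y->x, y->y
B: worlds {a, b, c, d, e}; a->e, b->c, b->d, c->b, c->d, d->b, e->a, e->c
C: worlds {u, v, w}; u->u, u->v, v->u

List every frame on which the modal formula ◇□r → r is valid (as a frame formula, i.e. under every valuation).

C

This is the axiom for symmetry; its first-order frame correspondent is ∀x ∀y (Rxy → Ryx).
A: fails — Ruv but not Rvu.
B: fails — Rcd but not Rdc.
C: satisfies the condition.
Valid on: C.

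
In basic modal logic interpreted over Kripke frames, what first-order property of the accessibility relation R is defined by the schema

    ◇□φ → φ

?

Symmetry

Replacing φ by ¬φ and contraposing gives the equivalent schema φ → □◇φ.
Suppose φ→□◇φ is valid. Take Rxy and set V(φ)={x}. Then φ at x, so □◇φ at x, so ◇φ at y, so some z with Ryz has φ; z=x, i.e. Ryx.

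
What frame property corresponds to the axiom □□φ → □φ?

Density

This is the C4 axiom.
It corresponds to density: ∀x ∀y (Rxy → ∃z (Rxz ∧ Rzy)).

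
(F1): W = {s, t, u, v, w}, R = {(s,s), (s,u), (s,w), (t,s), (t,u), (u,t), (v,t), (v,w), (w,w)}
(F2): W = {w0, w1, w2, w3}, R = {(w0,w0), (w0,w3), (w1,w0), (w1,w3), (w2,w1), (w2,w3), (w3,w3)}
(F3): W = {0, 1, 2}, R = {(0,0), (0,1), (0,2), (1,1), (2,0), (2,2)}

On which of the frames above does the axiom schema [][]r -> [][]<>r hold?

Frame correspondent (Sahlqvist): forall x forall z (x R^2 z -> exists w (x R^2 w & zRw)) — i.e. a generalized confluence (Geach) condition.
(F1): fails — uR²u but no w* with uR²w* and uRw*.
(F2): satisfies the condition.
(F3): satisfies the condition.

(F2), (F3)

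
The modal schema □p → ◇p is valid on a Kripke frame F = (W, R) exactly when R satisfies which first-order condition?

seriality

Suppose □p→◇p is valid. At any x set V(p)=W. Then □p at x, so ◇p at x, so x has a successor.
Conversely, on a frame with seriality the schema holds at every world under every valuation.
Frame condition: ∀x ∃y Rxy.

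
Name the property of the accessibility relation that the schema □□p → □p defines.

Suppose □□p→□p is valid. Take Rxy and set V(p)={w : xR²w}. Then □□p at x, so □p at x, so p at y, i.e. ∃z(Rxz∧Rzy).

density: ∀x ∀y (Rxy → ∃z (Rxz ∧ Rzy))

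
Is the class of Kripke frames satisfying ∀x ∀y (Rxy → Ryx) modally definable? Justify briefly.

Yes — defined by r → □◇r

The condition is symmetry. A defining modal formula is r → □◇r.
Suppose r→□◇r is valid. Take Rxy and set V(r)={x}. Then r at x, so □◇r at x, so ◇r at y, so some z with Ryz has r; z=x, i.e. Ryx.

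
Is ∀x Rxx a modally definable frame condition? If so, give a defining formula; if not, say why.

This is a Sahlqvist condition; the T axiom □r → r defines it.
Suppose □r→r is valid. At any x set V(r)={w : Rxw}. Then □r holds at x, so r holds at x, i.e. Rxx.

Yes — defined by □r → r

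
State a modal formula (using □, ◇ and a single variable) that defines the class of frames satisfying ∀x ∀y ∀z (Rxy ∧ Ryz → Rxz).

□ψ → □□ψ

A defining formula is □ψ → □□ψ (the 4 axiom).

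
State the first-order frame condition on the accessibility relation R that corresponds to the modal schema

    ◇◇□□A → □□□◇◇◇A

This is a Sahlqvist (Geach-type) schema ◇^2□^2A → □^3◇^3A.
Minimal-valuation argument: fix x; take any y with xR^2y and any z with xR^3z. Set V(A) to the set of worlds R-reachable from y in exactly 2 steps. Then □^2A holds at y, so the antecedent holds at x; validity forces ◇^3A at z, giving a w with zR^3w and yR^2w.
First-order correspondent: ∀x ∀y ∀z ((xR²y ∧ xR³z) → ∃w (yR²w ∧ zR³w)).

∀x ∀y ∀z ((xR²y ∧ xR³z) → ∃w (yR²w ∧ zR³w))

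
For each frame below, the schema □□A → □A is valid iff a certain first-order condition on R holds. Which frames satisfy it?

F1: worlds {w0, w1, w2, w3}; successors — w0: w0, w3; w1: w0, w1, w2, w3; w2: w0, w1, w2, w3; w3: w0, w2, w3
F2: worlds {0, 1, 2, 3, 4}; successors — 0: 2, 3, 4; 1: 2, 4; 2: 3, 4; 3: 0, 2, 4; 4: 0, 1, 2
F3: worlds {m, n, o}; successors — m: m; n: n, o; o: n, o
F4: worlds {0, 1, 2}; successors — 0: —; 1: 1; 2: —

F1, F3, F4

The schema corresponds to density: ∀x ∀y (Rxy → ∃z (Rxz ∧ Rzy)).
F1: satisfies the condition.
F2: fails — R23 but no z with R2z and Rz3.
F3: satisfies the condition.
F4: satisfies the condition.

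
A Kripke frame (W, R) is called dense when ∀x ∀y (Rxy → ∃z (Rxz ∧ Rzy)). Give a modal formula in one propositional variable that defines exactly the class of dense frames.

□□s → □s

A defining formula is □□s → □s (the C4 axiom).
Suppose □□s→□s is valid. Take Rxy and set V(s)={w : xR²w}. Then □□s at x, so □s at x, so s at y, i.e. ∃z(Rxz∧Rzy).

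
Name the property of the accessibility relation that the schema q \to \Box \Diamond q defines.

Symmetry

Suppose q→□◇q is valid. Take Rxy and set V(q)={x}. Then q at x, so □◇q at x, so ◇q at y, so some z with Ryz has q; z=x, i.e. Ryx.
Conversely, any frame satisfying \forall x \forall y (Rxy \to Ryx) validates the schema.
So the correspondent is symmetry.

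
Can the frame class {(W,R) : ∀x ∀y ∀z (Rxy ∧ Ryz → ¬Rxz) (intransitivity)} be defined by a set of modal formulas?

If a class were modally definable it would be closed under surjective bounded morphisms (Goldblatt–Thomason).
The 5-cycle (worlds a,b,c,d,e with a→b→c→d→e→a) is intransitive. Mapping every world to a single reflexive point • is a surjective bounded morphism; the reflexive point is not intransitive (R••∧R•• but R••).
So the class is not modally definable.

Not definable by any modal formula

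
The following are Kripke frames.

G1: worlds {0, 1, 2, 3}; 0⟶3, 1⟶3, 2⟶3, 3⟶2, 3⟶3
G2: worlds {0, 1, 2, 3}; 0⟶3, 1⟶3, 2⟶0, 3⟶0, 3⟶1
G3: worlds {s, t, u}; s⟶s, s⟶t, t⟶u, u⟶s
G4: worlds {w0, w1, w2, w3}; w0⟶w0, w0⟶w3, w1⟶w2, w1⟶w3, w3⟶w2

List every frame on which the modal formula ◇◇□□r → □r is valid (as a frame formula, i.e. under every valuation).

Frame correspondent (Sahlqvist): ∀x ∀y ∀z ((xR²y ∧ xRz) → ∃w (yR²w ∧ z = w)) — i.e. a generalized confluence (Geach) condition.
G1: holds.
G2: fails — 0R²0, 0R3 but no w with 0R²w and 3=w.
G3: fails — sR²t, sRt but no w with tR²w and t=w.
G4: fails — w0R²w2, w0Rw0 but no w with w2R²w and w0=w.

G1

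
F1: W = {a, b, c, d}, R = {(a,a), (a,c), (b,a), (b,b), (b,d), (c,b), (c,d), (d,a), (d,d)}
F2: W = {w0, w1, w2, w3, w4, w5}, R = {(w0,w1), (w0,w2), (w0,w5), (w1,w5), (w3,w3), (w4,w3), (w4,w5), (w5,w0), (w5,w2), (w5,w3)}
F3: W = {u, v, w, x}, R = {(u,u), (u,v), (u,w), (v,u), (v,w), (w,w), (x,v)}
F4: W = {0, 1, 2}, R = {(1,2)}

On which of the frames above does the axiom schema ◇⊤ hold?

Frame correspondent (Sahlqvist): ∀x ∃y Rxy — i.e. seriality.
F1: ✓.
F2: fails — world w2 has no successor.
F3: ✓.
F4: fails — world 0 has no successor.
Valid on: F1, F3.

F1, F3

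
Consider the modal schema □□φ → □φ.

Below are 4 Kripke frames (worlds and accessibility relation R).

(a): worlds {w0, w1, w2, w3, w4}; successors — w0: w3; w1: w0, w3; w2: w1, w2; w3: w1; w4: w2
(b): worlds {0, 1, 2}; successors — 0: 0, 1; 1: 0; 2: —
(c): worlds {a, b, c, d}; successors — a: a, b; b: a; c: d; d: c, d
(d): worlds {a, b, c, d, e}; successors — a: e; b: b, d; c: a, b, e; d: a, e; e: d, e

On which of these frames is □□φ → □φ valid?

This is the axiom for density; its first-order frame correspondent is ∀x ∀y (Rxy → ∃z (Rxz ∧ Rzy)).
(a): fails — Rw1w0 but no z with Rw1z and Rzw0.
(b): holds.
(c): holds.
(d): fails — Rca but no z with Rcz and Rza.

(b), (c)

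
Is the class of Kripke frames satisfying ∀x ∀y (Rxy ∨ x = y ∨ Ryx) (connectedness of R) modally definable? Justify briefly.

No

Any modally definable frame class is closed under disjoint unions.
Take 3 disjoint single-world reflexive frames: each is trivially connected, but their disjoint union has 3 worlds with no edge between distinct components, so it is not connected.
So the class is not modally definable.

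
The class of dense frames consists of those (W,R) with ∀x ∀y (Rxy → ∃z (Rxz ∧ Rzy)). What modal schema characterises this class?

□□p → □p

A defining formula is □□p → □p (the C4 axiom).
Suppose □□p→□p is valid. Take Rxy and set V(p)={w : xR²w}. Then □□p at x, so □p at x, so p at y, i.e. ∃z(Rxz∧Rzy).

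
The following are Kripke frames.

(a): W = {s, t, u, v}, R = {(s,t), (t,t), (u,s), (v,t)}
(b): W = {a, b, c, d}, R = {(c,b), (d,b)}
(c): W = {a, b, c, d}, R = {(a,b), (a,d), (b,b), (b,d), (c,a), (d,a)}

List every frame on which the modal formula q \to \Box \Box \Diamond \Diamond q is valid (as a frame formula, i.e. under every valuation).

This is the axiom for a generalized confluence (Geach) condition; its first-order frame correspondent is \forall x \forall z (x R^2 z \to \exists w (x = w \wedge z R^2 w)).
(a): fails — sR²t but no w with s=w and tR²w.
(b): condition met.
(c): fails — aR²d but no w with a=w and dR²w.

(b)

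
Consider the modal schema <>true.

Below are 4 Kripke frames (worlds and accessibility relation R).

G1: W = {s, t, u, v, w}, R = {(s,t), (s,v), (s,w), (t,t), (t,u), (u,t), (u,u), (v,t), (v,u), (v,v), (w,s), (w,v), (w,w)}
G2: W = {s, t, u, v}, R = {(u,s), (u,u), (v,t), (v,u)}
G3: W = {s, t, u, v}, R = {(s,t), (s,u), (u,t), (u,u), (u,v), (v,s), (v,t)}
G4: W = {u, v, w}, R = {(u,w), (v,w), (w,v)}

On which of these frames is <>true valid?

G1, G4

This is the axiom for seriality; its first-order frame correspondent is forall x exists y Rxy.
G1: satisfies the condition.
G2: fails — world s has no successor.
G3: fails — world t has no successor.
G4: satisfies the condition.
Valid on: G1, G4.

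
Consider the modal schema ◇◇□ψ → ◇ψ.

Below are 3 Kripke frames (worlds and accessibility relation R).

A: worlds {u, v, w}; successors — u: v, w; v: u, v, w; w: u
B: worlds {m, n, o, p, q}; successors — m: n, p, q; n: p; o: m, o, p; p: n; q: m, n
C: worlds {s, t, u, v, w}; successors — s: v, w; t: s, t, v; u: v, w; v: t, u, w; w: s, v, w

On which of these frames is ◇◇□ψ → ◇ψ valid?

This is the axiom for a generalized confluence (Geach) condition; its first-order frame correspondent is ∀x ∀y (xR²y → ∃w (yRw ∧ xRw)).
A: fails — uR²w but no t with wRt and uRt.
B: fails — oR²p but no w with pRw and oRw.
C: satisfies the condition.

C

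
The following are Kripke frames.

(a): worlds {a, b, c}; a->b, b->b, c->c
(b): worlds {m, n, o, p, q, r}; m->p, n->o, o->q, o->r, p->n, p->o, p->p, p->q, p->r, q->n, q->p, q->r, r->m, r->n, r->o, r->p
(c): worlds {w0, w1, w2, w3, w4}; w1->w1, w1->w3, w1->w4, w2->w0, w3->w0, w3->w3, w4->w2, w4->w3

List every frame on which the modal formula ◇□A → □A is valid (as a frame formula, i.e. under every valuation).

(a)

The schema corresponds to the Euclidean property: ∀x ∀y ∀z (Rxy ∧ Rxz → Ryz).
(a): condition met.
(b): fails — Rno and Rno but not Roo.
(c): fails — Rw1w3 and Rw1w1 but not Rw3w1.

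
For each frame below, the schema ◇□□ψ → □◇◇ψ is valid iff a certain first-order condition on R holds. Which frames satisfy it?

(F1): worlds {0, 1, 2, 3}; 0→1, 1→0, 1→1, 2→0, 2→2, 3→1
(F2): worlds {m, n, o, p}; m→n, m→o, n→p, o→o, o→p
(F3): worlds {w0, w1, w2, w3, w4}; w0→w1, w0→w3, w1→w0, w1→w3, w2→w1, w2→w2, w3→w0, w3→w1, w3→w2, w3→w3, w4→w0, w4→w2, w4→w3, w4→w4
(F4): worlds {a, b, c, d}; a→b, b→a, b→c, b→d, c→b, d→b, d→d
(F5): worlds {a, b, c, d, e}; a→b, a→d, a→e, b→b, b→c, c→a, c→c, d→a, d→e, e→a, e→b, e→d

This is the axiom for a generalized confluence (Geach) condition; its first-order frame correspondent is ∀x ∀y ∀z ((xRy ∧ xRz) → ∃w (yR²w ∧ zR²w)).
(F1): satisfies the condition.
(F2): fails — mRn, mRn but no w with nR²w and nR²w.
(F3): satisfies the condition.
(F4): satisfies the condition.
(F5): satisfies the condition.

(F1), (F3), (F4), (F5)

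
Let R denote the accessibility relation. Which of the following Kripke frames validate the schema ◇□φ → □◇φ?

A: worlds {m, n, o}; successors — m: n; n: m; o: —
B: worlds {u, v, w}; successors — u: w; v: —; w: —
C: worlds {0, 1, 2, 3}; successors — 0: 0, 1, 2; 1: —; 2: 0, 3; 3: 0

This is the axiom for convergence; its first-order frame correspondent is ∀x ∀y ∀z (Rxy ∧ Rxz → ∃w (Ryw ∧ Rzw)).
A: condition met.
B: fails — Ruw and Ruw but w and w have no common successor.
C: fails — R00 and R01 but 0 and 1 have no common successor.
Valid on: A.

A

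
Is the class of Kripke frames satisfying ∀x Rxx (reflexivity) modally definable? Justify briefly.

Definable; □q → q defines it

Yes: it is reflexivity, defined by the T schema □q → q.
Suppose □q→q is valid. At any x set V(q)={w : Rxw}. Then □q holds at x, so q holds at x, i.e. Rxx.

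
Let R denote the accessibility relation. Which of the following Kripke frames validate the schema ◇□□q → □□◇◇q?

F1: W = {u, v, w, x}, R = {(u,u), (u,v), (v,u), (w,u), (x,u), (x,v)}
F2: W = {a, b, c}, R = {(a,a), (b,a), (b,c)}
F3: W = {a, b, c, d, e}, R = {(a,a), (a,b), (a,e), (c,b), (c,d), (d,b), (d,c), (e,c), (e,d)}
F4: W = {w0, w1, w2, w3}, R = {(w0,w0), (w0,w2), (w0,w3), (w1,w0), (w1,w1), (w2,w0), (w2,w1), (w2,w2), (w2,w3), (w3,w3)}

Frame correspondent (Sahlqvist): ∀x ∀y ∀z ((xRy ∧ xR²z) → ∃w (yR²w ∧ zR²w)) — i.e. a generalized confluence (Geach) condition.
F1: condition met.
F2: fails — bRc, bR²a but no w with cR²w and aR²w.
F3: fails — aRa, aR²b but no w with aR²w and bR²w.
F4: condition met.

F1, F4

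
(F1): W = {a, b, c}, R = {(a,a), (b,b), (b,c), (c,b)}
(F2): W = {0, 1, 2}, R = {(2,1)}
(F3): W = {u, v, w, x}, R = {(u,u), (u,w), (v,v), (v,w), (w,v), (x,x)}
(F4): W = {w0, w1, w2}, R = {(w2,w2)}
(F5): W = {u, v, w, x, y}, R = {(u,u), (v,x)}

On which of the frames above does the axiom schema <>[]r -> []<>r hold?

(F1), (F4)

The schema corresponds to convergence: forall x forall y forall z (Rxy & Rxz -> exists w (Ryw & Rzw)).
(F1): satisfies the condition.
(F2): fails — R21 and R21 but 1 and 1 have no common successor.
(F3): fails — Ruw and Ruu but w and u have no common successor.
(F4): satisfies the condition.
(F5): fails — Rvx and Rvx but x and x have no common successor.
Valid on: (F1), (F4).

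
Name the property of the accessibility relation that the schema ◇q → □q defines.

This is the CD axiom.
Its frame correspondent is partial functionality — ∀x ∀y ∀z (Rxy ∧ Rxz → y = z).

Partial functionality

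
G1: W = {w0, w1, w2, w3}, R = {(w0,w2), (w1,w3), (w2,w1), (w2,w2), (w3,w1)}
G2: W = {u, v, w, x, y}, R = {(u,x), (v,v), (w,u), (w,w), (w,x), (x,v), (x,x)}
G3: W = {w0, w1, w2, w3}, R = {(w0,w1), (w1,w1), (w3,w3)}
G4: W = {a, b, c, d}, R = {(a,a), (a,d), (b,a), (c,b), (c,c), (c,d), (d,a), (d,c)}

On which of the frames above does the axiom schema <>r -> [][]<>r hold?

This is the axiom for a generalized confluence (Geach) condition; its first-order frame correspondent is forall x forall y forall z ((xRy & x R^2 z) -> exists w (y = w & zRw)).
G1: fails — w0Rw2, w0R²w1 but no w with w2=w and w1Rw.
G2: fails — uRx, uR²v but no t with x=t and vRt.
G3: holds.
G4: fails — aRa, aR²c but no w with a=w and cRw.

G3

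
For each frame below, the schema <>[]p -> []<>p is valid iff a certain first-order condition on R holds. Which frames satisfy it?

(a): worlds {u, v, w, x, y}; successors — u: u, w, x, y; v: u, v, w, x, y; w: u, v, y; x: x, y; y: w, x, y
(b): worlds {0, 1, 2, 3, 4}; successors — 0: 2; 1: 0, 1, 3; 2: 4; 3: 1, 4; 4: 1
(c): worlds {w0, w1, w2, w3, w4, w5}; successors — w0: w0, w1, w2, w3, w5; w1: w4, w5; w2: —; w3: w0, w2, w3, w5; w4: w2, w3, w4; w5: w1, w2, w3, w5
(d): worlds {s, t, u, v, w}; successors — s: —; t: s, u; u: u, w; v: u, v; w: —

The schema corresponds to convergence: forall x forall y forall z (Rxy & Rxz -> exists w (Ryw & Rzw)).
(a): satisfies the condition.
(b): fails — R10 and R11 but 0 and 1 have no common successor.
(c): fails — Rw0w5 and Rw0w2 but w5 and w2 have no common successor.
(d): fails — Rts and Rts but s and s have no common successor.
Valid on: (a).

(a)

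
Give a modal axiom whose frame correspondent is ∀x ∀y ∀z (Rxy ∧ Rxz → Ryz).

◇p → □◇p

This is the Euclidean property; the standard corresponding axiom is 5: ◇p → □◇p.
Suppose ◇p→□◇p is valid. Take Rxy, Rxz and set V(p)={y}. Then ◇p at x, so □◇p at x, so ◇p at z, so some w with Rzw has p; w=y, i.e. Rzy. By symmetry of the argument, Ryz.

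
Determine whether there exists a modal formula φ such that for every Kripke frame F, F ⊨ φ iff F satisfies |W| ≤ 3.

Not definable by any modal formula

Any modally definable frame class is closed under disjoint unions.
Any modal formula valid on each of 4 disjoint one-world frames is valid on their disjoint union (validity is preserved under disjoint unions). Each one-world frame has |W|=1≤3, but the union has |W|=4.
So no modal formula (or set of formulas) defines exactly the |W|≤3 frames.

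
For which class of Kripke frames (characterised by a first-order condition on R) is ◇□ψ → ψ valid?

This is frame-equivalent to ψ → □◇ψ (substitute ¬ψ for ψ and contrapose).
Suppose ψ→□◇ψ is valid. Take Rxy and set V(ψ)={x}. Then ψ at x, so □◇ψ at x, so ◇ψ at y, so some z with Ryz has ψ; z=x, i.e. Ryx.
Conversely, on a frame with symmetry the schema holds at every world under every valuation.
Frame condition: ∀x ∀y (Rxy → Ryx).

symmetry: ∀x ∀y (Rxy → Ryx)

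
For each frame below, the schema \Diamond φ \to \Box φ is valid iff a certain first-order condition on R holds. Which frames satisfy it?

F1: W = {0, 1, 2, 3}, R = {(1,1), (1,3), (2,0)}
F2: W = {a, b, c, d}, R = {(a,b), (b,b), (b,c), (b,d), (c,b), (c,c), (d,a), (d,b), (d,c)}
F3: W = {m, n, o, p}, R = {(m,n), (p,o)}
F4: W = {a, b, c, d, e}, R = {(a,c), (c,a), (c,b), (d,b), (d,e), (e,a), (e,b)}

F3

The schema corresponds to partial functionality: \forall x \forall y \forall z (Rxy \wedge Rxz \to y = z).
F1: fails — 1 sees both 1 and 3.
F2: fails — b sees both b and c.
F3: satisfies the condition.
F4: fails — c sees both a and b.
Valid on: F3.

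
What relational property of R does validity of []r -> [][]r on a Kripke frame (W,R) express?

transitivity

Suppose □r→□□r is valid. Take Rxy, Ryz and set V(r)={w : Rxw}. Then □r at x, so □□r at x, so □r at y, so r at z, i.e. Rxz.
The converse is a direct semantic check.
So the correspondent is transitivity.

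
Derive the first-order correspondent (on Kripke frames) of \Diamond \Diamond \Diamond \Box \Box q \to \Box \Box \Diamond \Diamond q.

This is a Sahlqvist (Geach-type) schema ◇^3□^2q → □^2◇^2q.
First-order correspondent: \forall x \forall y \forall z ((x R^3 y \wedge x R^2 z) \to \exists w (y R^2 w \wedge z R^2 w)).

\forall x \forall y \forall z ((x R^3 y \wedge x R^2 z) \to \exists w (y R^2 w \wedge z R^2 w))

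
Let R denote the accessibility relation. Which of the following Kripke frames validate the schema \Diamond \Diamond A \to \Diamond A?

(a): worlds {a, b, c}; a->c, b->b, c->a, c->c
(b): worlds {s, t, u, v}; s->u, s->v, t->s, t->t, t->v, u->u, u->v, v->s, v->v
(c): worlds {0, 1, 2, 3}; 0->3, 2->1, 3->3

(c)

Frame correspondent (Sahlqvist): \forall x \forall y (x R^2 y \to \exists w (y = w \wedge xRw)) — i.e. a generalized confluence (Geach) condition.
(a): fails — aR²a but no w with a=w and aRw.
(b): fails — sR²s but no w with s=w and sRw.
(c): condition met.
Valid on: (c).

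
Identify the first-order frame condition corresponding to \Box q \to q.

This schema is the T axiom.
Its frame correspondent is reflexivity — \forall x Rxx.

reflexivity: \forall x Rxx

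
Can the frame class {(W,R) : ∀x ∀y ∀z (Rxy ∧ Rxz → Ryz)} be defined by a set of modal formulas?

Definable; ◇p → □◇p defines it

The condition is the Euclidean property. A defining modal formula is ◇p → □◇p.
Suppose ◇p→□◇p is valid. Take Rxy, Rxz and set V(p)={y}. Then ◇p at x, so □◇p at x, so ◇p at z, so some w with Rzw has p; w=y, i.e. Rzy. By symmetry of the argument, Ryz.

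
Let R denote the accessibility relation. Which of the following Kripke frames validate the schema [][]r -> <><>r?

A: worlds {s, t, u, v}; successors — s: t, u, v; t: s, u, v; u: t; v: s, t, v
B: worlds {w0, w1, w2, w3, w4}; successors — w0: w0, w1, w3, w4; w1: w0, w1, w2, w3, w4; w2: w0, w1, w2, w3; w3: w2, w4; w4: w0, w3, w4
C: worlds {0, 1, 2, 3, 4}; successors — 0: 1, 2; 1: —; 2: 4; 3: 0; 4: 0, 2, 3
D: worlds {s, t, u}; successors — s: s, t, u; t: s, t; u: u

A, B, D

The schema corresponds to a generalized confluence (Geach) condition: forall x exists w (x R^2 w & x R^2 w).
A: satisfies the condition.
B: satisfies the condition.
C: fails — at 1 but no w with 1R²w and 1R²w.
D: satisfies the condition.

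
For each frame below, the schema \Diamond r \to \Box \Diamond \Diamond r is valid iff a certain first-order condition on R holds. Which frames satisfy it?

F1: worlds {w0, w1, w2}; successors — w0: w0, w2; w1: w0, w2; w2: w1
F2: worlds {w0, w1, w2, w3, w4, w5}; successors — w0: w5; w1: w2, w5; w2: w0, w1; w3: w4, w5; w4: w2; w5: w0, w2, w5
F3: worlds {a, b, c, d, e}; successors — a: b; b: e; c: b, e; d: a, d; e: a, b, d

F1

Frame correspondent (Sahlqvist): \forall x \forall y \forall z ((xRy \wedge xRz) \to \exists w (y = w \wedge z R^2 w)) — i.e. a generalized confluence (Geach) condition.
F1: ✓.
F2: fails — w2Rw1, w2Rw0 but no w with w1=w and w0R²w.
F3: fails — cRe, cRb but no w with e=w and bR²w.
Valid on: F1.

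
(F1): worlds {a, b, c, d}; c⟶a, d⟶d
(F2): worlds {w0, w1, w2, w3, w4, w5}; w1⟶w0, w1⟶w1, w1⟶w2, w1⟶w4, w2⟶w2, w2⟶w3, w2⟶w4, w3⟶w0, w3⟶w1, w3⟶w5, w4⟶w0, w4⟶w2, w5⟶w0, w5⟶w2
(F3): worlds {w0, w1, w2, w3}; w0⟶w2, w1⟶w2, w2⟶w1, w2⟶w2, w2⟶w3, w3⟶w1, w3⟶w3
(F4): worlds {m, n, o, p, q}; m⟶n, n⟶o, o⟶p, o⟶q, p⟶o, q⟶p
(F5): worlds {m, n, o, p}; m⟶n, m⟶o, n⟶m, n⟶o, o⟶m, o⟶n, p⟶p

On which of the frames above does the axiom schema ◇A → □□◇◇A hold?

(F1), (F3), (F5)

This is the axiom for a generalized confluence (Geach) condition; its first-order frame correspondent is ∀x ∀y ∀z ((xRy ∧ xR²z) → ∃w (y = w ∧ zR²w)).
(F1): ✓.
(F2): fails — w1Rw0, w1R²w0 but no w with w0=w and w0R²w.
(F3): ✓.
(F4): fails — mRn, mR²o but no w with n=w and oR²w.
(F5): ✓.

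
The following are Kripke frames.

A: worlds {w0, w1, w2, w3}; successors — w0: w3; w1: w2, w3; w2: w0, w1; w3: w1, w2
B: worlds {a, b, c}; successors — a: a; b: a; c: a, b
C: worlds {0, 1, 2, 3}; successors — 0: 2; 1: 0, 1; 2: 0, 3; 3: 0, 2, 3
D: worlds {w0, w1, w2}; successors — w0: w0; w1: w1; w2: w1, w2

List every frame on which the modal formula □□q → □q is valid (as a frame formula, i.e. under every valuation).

D

The schema corresponds to density: ∀x ∀y (Rxy → ∃z (Rxz ∧ Rzy)).
A: fails — Rw1w3 but no z with Rw1z and Rzw3.
B: fails — Rcb but no z with Rcz and Rzb.
C: fails — R02 but no z with R0z and Rz2.
D: condition met.
Valid on: D.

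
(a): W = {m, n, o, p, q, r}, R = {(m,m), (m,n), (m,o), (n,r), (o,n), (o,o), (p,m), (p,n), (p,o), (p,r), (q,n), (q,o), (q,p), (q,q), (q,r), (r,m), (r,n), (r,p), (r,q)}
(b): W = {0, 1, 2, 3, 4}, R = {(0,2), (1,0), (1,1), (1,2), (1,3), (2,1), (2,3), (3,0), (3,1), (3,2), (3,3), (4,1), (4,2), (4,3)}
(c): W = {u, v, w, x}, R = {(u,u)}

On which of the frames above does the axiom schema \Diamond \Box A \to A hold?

(c)

Frame correspondent (Sahlqvist): \forall x \forall y (Rxy \to Ryx) — i.e. symmetry.
(a): fails — Ron but not Rno.
(b): fails — R10 but not R01.
(c): ✓.
Valid on: (c).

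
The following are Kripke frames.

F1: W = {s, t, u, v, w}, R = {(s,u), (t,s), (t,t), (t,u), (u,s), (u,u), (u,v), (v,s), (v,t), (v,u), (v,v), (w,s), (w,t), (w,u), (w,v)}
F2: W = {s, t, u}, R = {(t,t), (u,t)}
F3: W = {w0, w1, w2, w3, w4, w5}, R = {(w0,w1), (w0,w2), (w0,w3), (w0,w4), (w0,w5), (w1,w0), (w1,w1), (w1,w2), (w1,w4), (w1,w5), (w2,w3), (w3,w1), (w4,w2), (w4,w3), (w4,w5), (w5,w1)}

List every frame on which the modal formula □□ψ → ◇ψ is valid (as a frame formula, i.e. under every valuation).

F1

Frame correspondent (Sahlqvist): ∀x ∃w (xR²w ∧ xRw) — i.e. a generalized confluence (Geach) condition.
F1: condition met.
F2: fails — at s but no w with sR²w and sRw.
F3: fails — at w2 but no w with w2R²w and w2Rw.
Valid on: F1.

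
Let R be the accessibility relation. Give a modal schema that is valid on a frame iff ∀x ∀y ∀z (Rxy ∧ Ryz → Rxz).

A defining formula is □q → □□q (the 4 axiom).
Suppose □q→□□q is valid. Take Rxy, Ryz and set V(q)={w : Rxw}. Then □q at x, so □□q at x, so □q at y, so q at z, i.e. Rxz.

□q → □□q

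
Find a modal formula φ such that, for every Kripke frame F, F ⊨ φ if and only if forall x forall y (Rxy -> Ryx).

p → □◇p

This is symmetry; the standard corresponding axiom is B: p → □◇p.
Suppose p→□◇p is valid. Take Rxy and set V(p)={x}. Then p at x, so □◇p at x, so ◇p at y, so some z with Ryz has p; z=x, i.e. Ryx.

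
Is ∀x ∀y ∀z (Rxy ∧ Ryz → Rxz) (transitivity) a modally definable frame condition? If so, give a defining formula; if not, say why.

The condition is transitivity. A defining modal formula is □q → □□q.

Yes — defined by □q → □□q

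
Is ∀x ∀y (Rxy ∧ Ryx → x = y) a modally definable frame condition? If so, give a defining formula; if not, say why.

No — not modally definable

Any modally definable frame class is closed under surjective bounded morphisms.
The 6-cycle (worlds w0,w1,w2,w3,w4,w5 with w0→w1→w2→w3→w4→w5→w0) is antisymmetric. Sending even-indexed worlds to • and odd-indexed worlds to ∘ is a surjective bounded morphism onto the two-world frame with •↔∘, which is not antisymmetric.
So no modal formula (or set of formulas) defines exactly the antisymmetric frames.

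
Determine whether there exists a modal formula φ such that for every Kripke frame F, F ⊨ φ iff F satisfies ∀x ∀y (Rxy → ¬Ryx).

Modal frame validity is preserved under surjective bounded morphisms.
The 4-cycle (worlds w0,w1,w2,w3 with w0→w1→w2→w3→w0) is asymmetric. Mapping every world to a single reflexive point • is a surjective bounded morphism, and the reflexive point is not asymmetric (R•• but asymmetry requires ¬R••).
So no modal formula (or set of formulas) defines exactly the asymmetric frames.

No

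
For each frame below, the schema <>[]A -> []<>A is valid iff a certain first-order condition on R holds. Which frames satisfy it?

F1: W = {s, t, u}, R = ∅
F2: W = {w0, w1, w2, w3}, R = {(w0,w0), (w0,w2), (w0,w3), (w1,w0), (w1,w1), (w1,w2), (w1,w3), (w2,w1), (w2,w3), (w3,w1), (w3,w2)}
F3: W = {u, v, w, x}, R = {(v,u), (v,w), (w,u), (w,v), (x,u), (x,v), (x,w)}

F1, F2

This is the axiom for convergence; its first-order frame correspondent is forall x forall y forall z (Rxy & Rxz -> exists w (Ryw & Rzw)).
F1: ✓.
F2: ✓.
F3: fails — Rvw and Rvu but w and u have no common successor.
Valid on: F1, F2.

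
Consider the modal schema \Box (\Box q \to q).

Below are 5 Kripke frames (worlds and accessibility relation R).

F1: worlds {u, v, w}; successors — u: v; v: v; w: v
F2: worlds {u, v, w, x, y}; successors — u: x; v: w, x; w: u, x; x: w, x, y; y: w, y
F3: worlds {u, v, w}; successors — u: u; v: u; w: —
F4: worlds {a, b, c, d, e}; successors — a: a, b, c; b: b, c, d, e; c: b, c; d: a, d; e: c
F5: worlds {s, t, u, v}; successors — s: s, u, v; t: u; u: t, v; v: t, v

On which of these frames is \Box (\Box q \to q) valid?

F1, F3

The schema corresponds to shift-reflexivity: \forall x \forall y (Rxy \to Ryy).
F1: satisfies the condition.
F2: fails — Rxw but not Rww.
F3: satisfies the condition.
F4: fails — Rbe but not Ree.
F5: fails — Rut but not Rtt.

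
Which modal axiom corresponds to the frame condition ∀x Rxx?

The condition is reflexivity. The T schema □s → s defines it.
Suppose □s→s is valid. At any x set V(s)={w : Rxw}. Then □s holds at x, so s holds at x, i.e. Rxx.

□s → s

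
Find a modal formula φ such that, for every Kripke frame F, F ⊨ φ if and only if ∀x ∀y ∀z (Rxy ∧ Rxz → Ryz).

◇q → □◇q

The condition is the Euclidean property. The 5 schema ◇q → □◇q defines it.
Suppose ◇q→□◇q is valid. Take Rxy, Rxz and set V(q)={y}. Then ◇q at x, so □◇q at x, so ◇q at z, so some w with Rzw has q; w=y, i.e. Rzy. By symmetry of the argument, Ryz.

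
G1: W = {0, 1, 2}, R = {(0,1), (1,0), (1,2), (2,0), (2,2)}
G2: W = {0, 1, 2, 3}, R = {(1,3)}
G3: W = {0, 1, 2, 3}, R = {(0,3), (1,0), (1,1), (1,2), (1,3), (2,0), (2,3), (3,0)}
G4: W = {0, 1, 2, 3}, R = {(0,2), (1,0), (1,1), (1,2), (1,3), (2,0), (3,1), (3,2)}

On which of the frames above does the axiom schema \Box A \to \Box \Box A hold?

Frame correspondent (Sahlqvist): \forall x \forall y \forall z (Rxy \wedge Ryz \to Rxz) — i.e. transitivity.
G1: fails — R10 and R01 but not R11.
G2: condition met.
G3: fails — R03 and R30 but not R00.
G4: fails — R32 and R20 but not R30.

G2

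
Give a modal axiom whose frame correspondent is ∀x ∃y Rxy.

□p → ◇p

A defining formula is □p → ◇p (the D axiom).
Suppose □p→◇p is valid. At any x set V(p)=W. Then □p at x, so ◇p at x, so x has a successor.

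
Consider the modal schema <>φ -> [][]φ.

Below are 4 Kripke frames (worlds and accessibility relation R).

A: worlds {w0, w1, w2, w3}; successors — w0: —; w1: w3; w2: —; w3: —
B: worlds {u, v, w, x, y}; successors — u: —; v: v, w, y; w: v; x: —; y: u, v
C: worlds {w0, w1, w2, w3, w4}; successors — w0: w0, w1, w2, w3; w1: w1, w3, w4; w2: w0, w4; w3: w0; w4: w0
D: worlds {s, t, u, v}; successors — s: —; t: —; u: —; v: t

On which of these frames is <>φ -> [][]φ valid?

This is the axiom for a generalized confluence (Geach) condition; its first-order frame correspondent is forall x forall y forall z ((xRy & x R^2 z) -> exists w (y = w & z = w)).
A: condition met.
B: fails — vRv, vR²u but v ≠ u.
C: fails — w0Rw0, w0R²w1 but w0 ≠ w1.
D: condition met.
Valid on: A, D.

A, D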